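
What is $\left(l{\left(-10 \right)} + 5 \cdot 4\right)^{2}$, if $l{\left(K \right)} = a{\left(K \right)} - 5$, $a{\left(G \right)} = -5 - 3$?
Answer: $49$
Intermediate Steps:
$a{\left(G \right)} = -8$
$l{\left(K \right)} = -13$ ($l{\left(K \right)} = -8 - 5 = -13$)
$\left(l{\left(-10 \right)} + 5 \cdot 4\right)^{2} = \left(-13 + 5 \cdot 4\right)^{2} = \left(-13 + 20\right)^{2} = 7^{2} = 49$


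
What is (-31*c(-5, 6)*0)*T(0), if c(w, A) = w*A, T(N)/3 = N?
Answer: 0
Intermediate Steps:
T(N) = 3*N
c(w, A) = A*w
(-31*c(-5, 6)*0)*T(0) = (-31*6*(-5)*0)*(3*0) = -(-930)*0*0 = -31*0*0 = 0*0 = 0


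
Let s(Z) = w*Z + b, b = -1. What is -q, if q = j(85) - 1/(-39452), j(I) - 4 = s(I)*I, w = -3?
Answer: 858317711/39452 ≈ 21756.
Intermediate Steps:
s(Z) = -1 - 3*Z (s(Z) = -3*Z - 1 = -1 - 3*Z)
j(I) = 4 + I*(-1 - 3*I) (j(I) = 4 + (-1 - 3*I)*I = 4 + I*(-1 - 3*I))
q = -858317711/39452 (q = (4 - 1*85 - 3*85²) - 1/(-39452) = (4 - 85 - 3*7225) - 1*(-1/39452) = (4 - 85 - 21675) + 1/39452 = -21756 + 1/39452 = -858317711/39452 ≈ -21756.)
-q = -1*(-858317711/39452) = 858317711/39452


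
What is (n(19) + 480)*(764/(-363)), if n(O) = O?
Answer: -381236/363 ≈ -1050.2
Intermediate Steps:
(n(19) + 480)*(764/(-363)) = (19 + 480)*(764/(-363)) = 499*(764*(-1/363)) = 499*(-764/363) = -381236/363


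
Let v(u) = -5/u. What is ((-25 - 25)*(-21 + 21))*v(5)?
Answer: 0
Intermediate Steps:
((-25 - 25)*(-21 + 21))*v(5) = ((-25 - 25)*(-21 + 21))*(-5/5) = (-50*0)*(-5*⅕) = 0*(-1) = 0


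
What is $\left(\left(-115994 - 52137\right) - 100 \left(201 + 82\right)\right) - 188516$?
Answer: $-384947$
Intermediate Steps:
$\left(\left(-115994 - 52137\right) - 100 \left(201 + 82\right)\right) - 188516 = \left(-168131 - 28300\right) - 188516 = -196431 - 188516 = -384947$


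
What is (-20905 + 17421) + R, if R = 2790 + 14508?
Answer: 13814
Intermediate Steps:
R = 17298
(-20905 + 17421) + R = (-20905 + 17421) + 17298 = -3484 + 17298 = 13814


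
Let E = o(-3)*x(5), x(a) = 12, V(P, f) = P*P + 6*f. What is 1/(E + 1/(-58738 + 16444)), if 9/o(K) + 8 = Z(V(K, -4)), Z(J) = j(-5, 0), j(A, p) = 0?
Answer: -21147/285485 ≈ -0.074074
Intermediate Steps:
V(P, f) = P² + 6*f
Z(J) = 0
o(K) = -9/8 (o(K) = 9/(-8 + 0) = 9/(-8) = 9*(-⅛) = -9/8)
E = -27/2 (E = -9/8*12 = -27/2 ≈ -13.500)
1/(E + 1/(-58738 + 16444)) = 1/(-27/2 + 1/(-58738 + 16444)) = 1/(-27/2 + 1/(-42294)) = 1/(-27/2 - 1/42294) = 1/(-285485/21147) = -21147/285485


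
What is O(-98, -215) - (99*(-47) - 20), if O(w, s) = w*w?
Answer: 14277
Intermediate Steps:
O(w, s) = w**2
O(-98, -215) - (99*(-47) - 20) = (-98)**2 - (99*(-47) - 20) = 9604 - (-4653 - 20) = 9604 - 1*(-4673) = 9604 + 4673 = 14277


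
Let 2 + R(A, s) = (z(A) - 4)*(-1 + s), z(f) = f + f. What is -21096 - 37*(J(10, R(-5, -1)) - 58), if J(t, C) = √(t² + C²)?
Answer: -18950 - 74*√194 ≈ -19981.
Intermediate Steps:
z(f) = 2*f
R(A, s) = -2 + (-1 + s)*(-4 + 2*A) (R(A, s) = -2 + (2*A - 4)*(-1 + s) = -2 + (-4 + 2*A)*(-1 + s) = -2 + (-1 + s)*(-4 + 2*A))
J(t, C) = √(C² + t²)
-21096 - 37*(J(10, R(-5, -1)) - 58) = -21096 - 37*(√((2 - 4*(-1) - 2*(-5) + 2*(-5)*(-1))² + 10²) - 58) = -21096 - 37*(√((2 + 4 + 10 + 10)² + 100) - 58) = -21096 - 37*(√(26² + 100) - 58) = -21096 - 37*(√(676 + 100) - 58) = -21096 - 37*(√776 - 58) = -21096 - 37*(2*√194 - 58) = -21096 - 37*(-58 + 2*√194) = -21096 - (-2146 + 74*√194) = -21096 + (2146 - 74*√194) = -18950 - 74*√194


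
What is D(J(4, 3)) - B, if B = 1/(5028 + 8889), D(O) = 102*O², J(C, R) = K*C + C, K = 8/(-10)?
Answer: 22712519/347925 ≈ 65.280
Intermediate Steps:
K = -⅘ (K = 8*(-⅒) = -⅘ ≈ -0.80000)
J(C, R) = C/5 (J(C, R) = -4*C/5 + C = C/5)
B = 1/13917 ≈ 7.1855e-5
D(J(4, 3)) - B = 102*((⅕)*4)² - 1*1/13917 = 102*(⅘)² - 1/13917 = 102*(16/25) - 1/13917 = 1632/25 - 1/13917 = 22712519/347925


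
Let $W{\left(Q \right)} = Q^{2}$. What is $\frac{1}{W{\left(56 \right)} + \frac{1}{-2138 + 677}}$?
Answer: $\frac{1461}{4581695} \approx 0.00031888$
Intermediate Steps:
$\frac{1}{W{\left(56 \right)} + \frac{1}{-2138 + 677}} = \frac{1}{56^{2} + \frac{1}{-2138 + 677}} = \frac{1}{3136 + \frac{1}{-1461}} = \frac{1}{3136 - \frac{1}{1461}} = \frac{1}{\frac{4581695}{1461}} = \frac{1461}{4581695}$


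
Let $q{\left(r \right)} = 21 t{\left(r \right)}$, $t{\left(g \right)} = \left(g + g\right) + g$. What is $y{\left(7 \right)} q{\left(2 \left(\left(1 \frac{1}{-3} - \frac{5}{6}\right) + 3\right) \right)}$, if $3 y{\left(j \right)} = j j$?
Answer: $3773$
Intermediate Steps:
$t{\left(g \right)} = 3 g$ ($t{\left(g \right)} = 2 g + g = 3 g$)
$q{\left(r \right)} = 63 r$ ($q{\left(r \right)} = 21 \cdot 3 r = 63 r$)
$y{\left(j \right)} = \frac{j^{2}}{3}$ ($y{\left(j \right)} = \frac{j j}{3} = \frac{j^{2}}{3}$)
$y{\left(7 \right)} q{\left(2 \left(\left(1 \frac{1}{-3} - \frac{5}{6}\right) + 3\right) \right)} = \frac{7^{2}}{3} \cdot 63 \cdot 2 \left(\left(1 \frac{1}{-3} - \frac{5}{6}\right) + 3\right) = \frac{1}{3} \cdot 49 \cdot 63 \cdot 2 \left(\left(1 \left(- \frac{1}{3}\right) - \frac{5}{6}\right) + 3\right) = \frac{49 \cdot 63 \cdot 2 \left(\left(- \frac{1}{3} - \frac{5}{6}\right) + 3\right)}{3} = \frac{49 \cdot 63 \cdot 2 \left(- \frac{7}{6} + 3\right)}{3} = \frac{49 \cdot 63 \cdot 2 \cdot \frac{11}{6}}{3} = \frac{49 \cdot 63 \cdot \frac{11}{3}}{3} = \frac{49}{3} \cdot 231 = 3773$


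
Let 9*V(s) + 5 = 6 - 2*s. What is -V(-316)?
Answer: -211/3 ≈ -70.333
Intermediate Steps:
V(s) = 1/9 - 2*s/9 (V(s) = -5/9 + (6 - 2*s)/9 = -5/9 + (2/3 - 2*s/9) = 1/9 - 2*s/9)
-V(-316) = -(1/9 - 2/9*(-316)) = -(1/9 + 632/9) = -1*211/3 = -211/3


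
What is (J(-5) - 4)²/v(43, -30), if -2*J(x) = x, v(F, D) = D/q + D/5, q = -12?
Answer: -9/14 ≈ -0.64286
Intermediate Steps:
v(F, D) = 7*D/60 (v(F, D) = D/(-12) + D/5 = D*(-1/12) + D*(⅕) = -D/12 + D/5 = 7*D/60)
J(x) = -x/2
(J(-5) - 4)²/v(43, -30) = (-½*(-5) - 4)²/(((7/60)*(-30))) = (5/2 - 4)²/(-7/2) = -2*(-3/2)²/7 = -2/7*9/4 = -9/14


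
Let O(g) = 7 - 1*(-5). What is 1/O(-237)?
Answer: 1/12 ≈ 0.083333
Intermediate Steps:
O(g) = 12 (O(g) = 7 + 5 = 12)
1/O(-237) = 1/12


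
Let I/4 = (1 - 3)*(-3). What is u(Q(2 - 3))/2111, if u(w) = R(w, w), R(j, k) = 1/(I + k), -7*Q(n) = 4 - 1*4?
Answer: 1/50664 ≈ 1.9738e-5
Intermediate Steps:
I = 24 (I = 4*((1 - 3)*(-3)) = 4*(-2*(-3)) = 4*6 = 24)
Q(n) = 0 (Q(n) = -(4 - 1*4)/7 = -(4 - 4)/7 = -⅐*0 = 0)
R(j, k) = 1/(24 + k)
u(w) = 1/(24 + w)
u(Q(2 - 3))/2111 = 1/((24 + 0)*2111) = (1/2111)/24 = (1/24)*(1/2111) = 1/50664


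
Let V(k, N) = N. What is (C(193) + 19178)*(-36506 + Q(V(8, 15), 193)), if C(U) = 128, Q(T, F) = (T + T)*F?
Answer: -593003096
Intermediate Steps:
Q(T, F) = 2*F*T (Q(T, F) = (2*T)*F = 2*F*T)
(C(193) + 19178)*(-36506 + Q(V(8, 15), 193)) = (128 + 19178)*(-36506 + 2*193*15) = 19306*(-36506 + 5790) = 19306*(-30716) = -593003096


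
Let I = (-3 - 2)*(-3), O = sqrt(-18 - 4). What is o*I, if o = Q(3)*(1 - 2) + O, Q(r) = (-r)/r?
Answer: 15 + 15*I*sqrt(22) ≈ 15.0 + 70.356*I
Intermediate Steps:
Q(r) = -1
O = I*sqrt(22) (O = sqrt(-22) = I*sqrt(22) ≈ 4.6904*I)
I = 15 (I = -5*(-3) = 15)
o = 1 + I*sqrt(22) (o = -(1 - 2) + I*sqrt(22) = -1*(-1) + I*sqrt(22) = 1 + I*sqrt(22) ≈ 1.0 + 4.6904*I)
o*I = (1 + I*sqrt(22))*15 = 15 + 15*I*sqrt(22)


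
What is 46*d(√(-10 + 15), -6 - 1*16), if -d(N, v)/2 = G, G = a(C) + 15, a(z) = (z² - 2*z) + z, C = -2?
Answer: -1932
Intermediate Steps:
a(z) = z² - z
G = 21 (G = -2*(-1 - 2) + 15 = -2*(-3) + 15 = 6 + 15 = 21)
d(N, v) = -42 (d(N, v) = -2*21 = -42)
46*d(√(-10 + 15), -6 - 1*16) = 46*(-42) = -1932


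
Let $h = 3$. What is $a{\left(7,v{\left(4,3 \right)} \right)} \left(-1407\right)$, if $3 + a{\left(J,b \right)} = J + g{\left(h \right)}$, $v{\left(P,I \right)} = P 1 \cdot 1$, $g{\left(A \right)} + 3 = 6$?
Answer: $-9849$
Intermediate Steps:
$g{\left(A \right)} = 3$ ($g{\left(A \right)} = -3 + 6 = 3$)
$v{\left(P,I \right)} = P$ ($v{\left(P,I \right)} = P 1 = P$)
$a{\left(J,b \right)} = J$ ($a{\left(J,b \right)} = -3 + \left(J + 3\right) = -3 + \left(3 + J\right) = J$)
$a{\left(7,v{\left(4,3 \right)} \right)} \left(-1407\right) = 7 \left(-1407\right) = -9849$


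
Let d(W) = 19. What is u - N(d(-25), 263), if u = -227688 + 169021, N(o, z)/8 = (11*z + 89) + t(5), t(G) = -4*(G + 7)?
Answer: -82139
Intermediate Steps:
t(G) = -28 - 4*G (t(G) = -4*(7 + G) = -28 - 4*G)
N(o, z) = 328 + 88*z (N(o, z) = 8*((11*z + 89) + (-28 - 4*5)) = 8*((89 + 11*z) + (-28 - 20)) = 8*((89 + 11*z) - 48) = 8*(41 + 11*z) = 328 + 88*z)
u = -58667
u - N(d(-25), 263) = -58667 - (328 + 88*263) = -58667 - (328 + 23144) = -58667 - 1*23472 = -58667 - 23472 = -82139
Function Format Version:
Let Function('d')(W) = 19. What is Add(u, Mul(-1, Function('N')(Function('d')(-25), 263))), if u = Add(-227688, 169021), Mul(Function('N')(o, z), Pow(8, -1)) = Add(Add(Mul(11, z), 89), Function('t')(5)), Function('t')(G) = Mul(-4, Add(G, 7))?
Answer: -82139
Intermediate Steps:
Function('t')(G) = Add(-28, Mul(-4, G)) (Function('t')(G) = Mul(-4, Add(7, G)) = Add(-28, Mul(-4, G)))
Function('N')(o, z) = Add(328, Mul(88, z)) (Function('N')(o, z) = Mul(8, Add(Add(Mul(11, z), 89), Add(-28, Mul(-4, 5)))) = Mul(8, Add(Add(89, Mul(11, z)), Add(-28, -20))) = Mul(8, Add(Add(89, Mul(11, z)), -48)) = Mul(8, Add(41, Mul(11, z))) = Add(328, Mul(88, z)))
u = -58667
Add(u, Mul(-1, Function('N')(Function('d')(-25), 263))) = Add(-58667, Mul(-1, Add(328, Mul(88, 263)))) = Add(-58667, Mul(-1, Add(328, 23144))) = Add(-58667, Mul(-1, 23472)) = Add(-58667, -23472) = -82139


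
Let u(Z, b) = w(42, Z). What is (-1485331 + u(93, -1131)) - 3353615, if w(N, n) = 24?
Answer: -4838922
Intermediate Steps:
u(Z, b) = 24
(-1485331 + u(93, -1131)) - 3353615 = (-1485331 + 24) - 3353615 = -1485307 - 3353615 = -4838922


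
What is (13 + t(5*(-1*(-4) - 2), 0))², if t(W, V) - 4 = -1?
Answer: 256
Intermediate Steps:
t(W, V) = 3 (t(W, V) = 4 - 1 = 3)
(13 + t(5*(-1*(-4) - 2), 0))² = (13 + 3)² = 16² = 256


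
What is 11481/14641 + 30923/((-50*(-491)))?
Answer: 734602193/359436550 ≈ 2.0438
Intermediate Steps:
11481/14641 + 30923/((-50*(-491))) = 11481*(1/14641) + 30923/24550 = 11481/14641 + 30923*(1/24550) = 11481/14641 + 30923/24550 = 734602193/359436550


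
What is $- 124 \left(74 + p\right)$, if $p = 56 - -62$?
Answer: $-23808$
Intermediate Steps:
$p = 118$ ($p = 56 + 62 = 118$)
$- 124 \left(74 + p\right) = - 124 \left(74 + 118\right) = \left(-124\right) 192 = -23808$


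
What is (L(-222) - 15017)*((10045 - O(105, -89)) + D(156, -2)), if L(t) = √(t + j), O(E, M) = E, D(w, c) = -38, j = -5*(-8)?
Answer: -148698334 + 9902*I*√182 ≈ -1.487e+8 + 1.3359e+5*I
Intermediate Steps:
j = 40
L(t) = √(40 + t) (L(t) = √(t + 40) = √(40 + t))
(L(-222) - 15017)*((10045 - O(105, -89)) + D(156, -2)) = (√(40 - 222) - 15017)*((10045 - 1*105) - 38) = (√(-182) - 15017)*((10045 - 105) - 38) = (I*√182 - 15017)*(9940 - 38) = (-15017 + I*√182)*9902 = -148698334 + 9902*I*√182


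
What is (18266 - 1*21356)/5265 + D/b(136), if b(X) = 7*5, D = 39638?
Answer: 13905728/12285 ≈ 1131.9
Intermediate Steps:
b(X) = 35
(18266 - 1*21356)/5265 + D/b(136) = (18266 - 1*21356)/5265 + 39638/35 = (18266 - 21356)*(1/5265) + 39638*(1/35) = -3090*1/5265 + 39638/35 = -206/351 + 39638/35 = 13905728/12285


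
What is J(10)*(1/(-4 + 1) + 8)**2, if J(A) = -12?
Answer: -2116/3 ≈ -705.33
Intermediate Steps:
J(10)*(1/(-4 + 1) + 8)**2 = -12*(1/(-4 + 1) + 8)**2 = -12*(1/(-3) + 8)**2 = -12*(-1/3 + 8)**2 = -12*(23/3)**2 = -12*529/9 = -2116/3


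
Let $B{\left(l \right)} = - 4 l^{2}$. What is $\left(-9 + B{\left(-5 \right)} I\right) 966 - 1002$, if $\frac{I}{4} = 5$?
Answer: $-1941696$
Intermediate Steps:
$I = 20$ ($I = 4 \cdot 5 = 20$)
$\left(-9 + B{\left(-5 \right)} I\right) 966 - 1002 = \left(-9 + - 4 \left(-5\right)^{2} \cdot 20\right) 966 - 1002 = \left(-9 + \left(-4\right) 25 \cdot 20\right) 966 - 1002 = \left(-9 - 2000\right) 966 - 1002 = \left(-2009\right) 966 - 1002 = -1940694 - 1002 = -1941696$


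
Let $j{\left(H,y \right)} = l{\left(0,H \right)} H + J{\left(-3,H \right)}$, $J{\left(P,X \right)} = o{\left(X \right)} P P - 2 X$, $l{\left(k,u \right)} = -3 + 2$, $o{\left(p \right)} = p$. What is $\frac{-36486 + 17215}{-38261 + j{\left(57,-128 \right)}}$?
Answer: $\frac{2753}{5417} \approx 0.50821$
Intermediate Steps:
$l{\left(k,u \right)} = -1$
$J{\left(P,X \right)} = - 2 X + X P^{2}$ ($J{\left(P,X \right)} = X P P - 2 X = P X P - 2 X = X P^{2} - 2 X = - 2 X + X P^{2}$)
$j{\left(H,y \right)} = 6 H$ ($j{\left(H,y \right)} = - H + H \left(-2 + \left(-3\right)^{2}\right) = - H + H \left(-2 + 9\right) = - H + H 7 = - H + 7 H = 6 H$)
$\frac{-36486 + 17215}{-38261 + j{\left(57,-128 \right)}} = \frac{-36486 + 17215}{-38261 + 6 \cdot 57} = - \frac{19271}{-38261 + 342} = - \frac{19271}{-37919} = \left(-19271\right) \left(- \frac{1}{37919}\right) = \frac{2753}{5417}$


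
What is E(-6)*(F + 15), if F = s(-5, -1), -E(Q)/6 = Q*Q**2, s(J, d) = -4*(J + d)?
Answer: 50544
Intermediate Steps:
s(J, d) = -4*J - 4*d
E(Q) = -6*Q**3 (E(Q) = -6*Q*Q**2 = -6*Q**3)
F = 24 (F = -4*(-5) - 4*(-1) = 20 + 4 = 24)
E(-6)*(F + 15) = (-6*(-6)**3)*(24 + 15) = -6*(-216)*39 = 1296*39 = 50544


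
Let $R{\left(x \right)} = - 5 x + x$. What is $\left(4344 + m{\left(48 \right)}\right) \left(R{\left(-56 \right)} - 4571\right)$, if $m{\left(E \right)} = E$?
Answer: $-19092024$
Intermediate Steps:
$R{\left(x \right)} = - 4 x$
$\left(4344 + m{\left(48 \right)}\right) \left(R{\left(-56 \right)} - 4571\right) = \left(4344 + 48\right) \left(\left(-4\right) \left(-56\right) - 4571\right) = 4392 \left(224 - 4571\right) = 4392 \left(-4347\right) = -19092024$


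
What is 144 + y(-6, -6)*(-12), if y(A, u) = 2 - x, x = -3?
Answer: 84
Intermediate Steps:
y(A, u) = 5 (y(A, u) = 2 - 1*(-3) = 2 + 3 = 5)
144 + y(-6, -6)*(-12) = 144 + 5*(-12) = 144 - 60 = 84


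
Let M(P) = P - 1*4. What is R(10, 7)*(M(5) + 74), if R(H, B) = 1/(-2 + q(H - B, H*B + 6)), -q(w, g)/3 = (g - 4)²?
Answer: -75/15554 ≈ -0.0048219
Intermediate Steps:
q(w, g) = -3*(-4 + g)² (q(w, g) = -3*(g - 4)² = -3*(-4 + g)²)
M(P) = -4 + P (M(P) = P - 4 = -4 + P)
R(H, B) = 1/(-2 - 3*(2 + B*H)²) (R(H, B) = 1/(-2 - 3*(-4 + (H*B + 6))²) = 1/(-2 - 3*(-4 + (B*H + 6))²) = 1/(-2 - 3*(-4 + (6 + B*H))²) = 1/(-2 - 3*(2 + B*H)²))
R(10, 7)*(M(5) + 74) = (-1/(2 + 3*(2 + 7*10)²))*((-4 + 5) + 74) = (-1/(2 + 3*(2 + 70)²))*(1 + 74) = -1/(2 + 3*72²)*75 = -1/(2 + 3*5184)*75 = -1/(2 + 15552)*75 = -1/15554*75 = -75/15554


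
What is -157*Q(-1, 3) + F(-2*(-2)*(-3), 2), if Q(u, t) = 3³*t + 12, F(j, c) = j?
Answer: -14613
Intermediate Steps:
Q(u, t) = 12 + 27*t (Q(u, t) = 27*t + 12 = 12 + 27*t)
-157*Q(-1, 3) + F(-2*(-2)*(-3), 2) = -157*(12 + 27*3) - 2*(-2)*(-3) = -157*(12 + 81) + 4*(-3) = -157*93 - 12 = -14601 - 12 = -14613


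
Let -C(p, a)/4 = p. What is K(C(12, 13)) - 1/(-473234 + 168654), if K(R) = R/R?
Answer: 304581/304580 ≈ 1.0000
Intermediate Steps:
C(p, a) = -4*p
K(R) = 1
K(C(12, 13)) - 1/(-473234 + 168654) = 1 - 1/(-473234 + 168654) = 1 - 1/(-304580) = 1 - 1*(-1/304580) = 1 + 1/304580 = 304581/304580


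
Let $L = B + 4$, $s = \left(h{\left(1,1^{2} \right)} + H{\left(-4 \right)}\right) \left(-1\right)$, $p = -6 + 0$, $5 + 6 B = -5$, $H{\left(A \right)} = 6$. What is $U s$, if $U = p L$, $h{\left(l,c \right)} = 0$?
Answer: $84$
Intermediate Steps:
$B = - \frac{5}{3}$ ($B = - \frac{5}{6} + \frac{1}{6} \left(-5\right) = - \frac{5}{6} - \frac{5}{6} = - \frac{5}{3} \approx -1.6667$)
$p = -6$
$s = -6$ ($s = \left(0 + 6\right) \left(-1\right) = 6 \left(-1\right) = -6$)
$L = \frac{7}{3}$ ($L = - \frac{5}{3} + 4 = \frac{7}{3} \approx 2.3333$)
$U = -14$ ($U = \left(-6\right) \frac{7}{3} = -14$)
$U s = \left(-14\right) \left(-6\right) = 84$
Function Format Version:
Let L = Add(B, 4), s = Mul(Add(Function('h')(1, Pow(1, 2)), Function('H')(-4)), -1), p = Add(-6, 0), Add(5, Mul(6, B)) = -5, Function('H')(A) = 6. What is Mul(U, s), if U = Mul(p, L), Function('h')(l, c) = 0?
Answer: 84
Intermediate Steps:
B = Rational(-5, 3) (B = Add(Rational(-5, 6), Mul(Rational(1, 6), -5)) = Add(Rational(-5, 6), Rational(-5, 6)) = Rational(-5, 3) ≈ -1.6667)
p = -6
s = -6 (s = Mul(Add(0, 6), -1) = Mul(6, -1) = -6)
L = Rational(7, 3) (L = Add(Rational(-5, 3), 4) = Rational(7, 3) ≈ 2.3333)
U = -14 (U = Mul(-6, Rational(7, 3)) = -14)
Mul(U, s) = Mul(-14, -6) = 84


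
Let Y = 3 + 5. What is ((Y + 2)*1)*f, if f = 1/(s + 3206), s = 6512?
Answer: 5/4859 ≈ 0.0010290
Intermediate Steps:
Y = 8
f = 1/9718 (f = 1/(6512 + 3206) = 1/9718 ≈ 0.00010290)
((Y + 2)*1)*f = ((8 + 2)*1)*(1/9718) = (10*1)*(1/9718) = 10*(1/9718) = 5/4859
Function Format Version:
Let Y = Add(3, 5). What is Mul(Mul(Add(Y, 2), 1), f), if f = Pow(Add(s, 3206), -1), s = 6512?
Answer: Rational(5, 4859) ≈ 0.0010290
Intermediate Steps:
Y = 8
f = Rational(1, 9718) (f = Pow(Add(6512, 3206), -1) = Pow(9718, -1) = Rational(1, 9718) ≈ 0.00010290)
Mul(Mul(Add(Y, 2), 1), f) = Mul(Mul(Add(8, 2), 1), Rational(1, 9718)) = Mul(Mul(10, 1), Rational(1, 9718)) = Mul(10, Rational(1, 9718)) = Rational(5, 4859)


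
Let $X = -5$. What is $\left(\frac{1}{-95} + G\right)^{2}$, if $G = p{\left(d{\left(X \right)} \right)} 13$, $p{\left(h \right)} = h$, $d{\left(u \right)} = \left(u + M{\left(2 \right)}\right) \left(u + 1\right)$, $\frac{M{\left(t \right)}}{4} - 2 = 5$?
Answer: $\frac{12909731641}{9025} \approx 1.4304 \cdot 10^{6}$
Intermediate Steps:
$M{\left(t \right)} = 28$ ($M{\left(t \right)} = 8 + 4 \cdot 5 = 8 + 20 = 28$)
$d{\left(u \right)} = \left(1 + u\right) \left(28 + u\right)$ ($d{\left(u \right)} = \left(u + 28\right) \left(u + 1\right) = \left(28 + u\right) \left(1 + u\right) = \left(1 + u\right) \left(28 + u\right)$)
$G = -1196$ ($G = \left(28 + \left(-5\right)^{2} + 29 \left(-5\right)\right) 13 = \left(28 + 25 - 145\right) 13 = \left(-92\right) 13 = -1196$)
$\left(\frac{1}{-95} + G\right)^{2} = \left(\frac{1}{-95} - 1196\right)^{2} = \left(- \frac{1}{95} - 1196\right)^{2} = \left(- \frac{113621}{95}\right)^{2} = \frac{12909731641}{9025}$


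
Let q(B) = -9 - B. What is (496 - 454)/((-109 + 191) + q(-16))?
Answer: 42/89 ≈ 0.47191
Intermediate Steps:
(496 - 454)/((-109 + 191) + q(-16)) = (496 - 454)/((-109 + 191) + (-9 - 1*(-16))) = 42/(82 + (-9 + 16)) = 42/(82 + 7) = 42/89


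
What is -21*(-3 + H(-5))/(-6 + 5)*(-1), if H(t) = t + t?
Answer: 273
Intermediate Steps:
H(t) = 2*t
-21*(-3 + H(-5))/(-6 + 5)*(-1) = -21*(-3 + 2*(-5))/(-6 + 5)*(-1) = -21*(-3 - 10)/(-1)*(-1) = -(-273)*(-1)*(-1) = -21*13*(-1) = -273*(-1) = 273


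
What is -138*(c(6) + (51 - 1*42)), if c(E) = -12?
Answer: 414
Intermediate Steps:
-138*(c(6) + (51 - 1*42)) = -138*(-12 + (51 - 1*42)) = -138*(-12 + (51 - 42)) = -138*(-12 + 9) = -138*(-3) = 414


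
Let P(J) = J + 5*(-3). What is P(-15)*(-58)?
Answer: 1740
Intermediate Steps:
P(J) = -15 + J (P(J) = J - 15 = -15 + J)
P(-15)*(-58) = (-15 - 15)*(-58) = -30*(-58) = 1740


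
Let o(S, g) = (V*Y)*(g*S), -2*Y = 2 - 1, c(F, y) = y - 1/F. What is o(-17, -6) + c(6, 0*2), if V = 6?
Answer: -1837/6 ≈ -306.17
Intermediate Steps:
Y = -1/2 (Y = -(2 - 1)/2 = -1/2*1 = -1/2 ≈ -0.50000)
o(S, g) = -3*S*g (o(S, g) = (6*(-1/2))*(g*S) = -3*S*g)
o(-17, -6) + c(6, 0*2) = -3*(-17)*(-6) + (0*2 - 1/6) = -306 + (0 - 1*1/6) = -306 + (0 - 1/6) = -306 - 1/6 = -1837/6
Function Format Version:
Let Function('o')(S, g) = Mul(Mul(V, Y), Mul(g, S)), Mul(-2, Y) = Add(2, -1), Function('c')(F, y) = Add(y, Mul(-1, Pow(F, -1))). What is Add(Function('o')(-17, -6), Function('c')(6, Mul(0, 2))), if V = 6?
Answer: Rational(-1837, 6) ≈ -306.17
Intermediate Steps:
Y = Rational(-1, 2) (Y = Mul(Rational(-1, 2), Add(2, -1)) = Mul(Rational(-1, 2), 1) = Rational(-1, 2) ≈ -0.50000)
Function('o')(S, g) = Mul(-3, S, g) (Function('o')(S, g) = Mul(Mul(6, Rational(-1, 2)), Mul(g, S)) = Mul(-3, Mul(S, g)) = Mul(-3, S, g))
Add(Function('o')(-17, -6), Function('c')(6, Mul(0, 2))) = Add(Mul(-3, -17, -6), Add(Mul(0, 2), Mul(-1, Pow(6, -1)))) = Add(-306, Add(0, Mul(-1, Rational(1, 6)))) = Add(-306, Add(0, Rational(-1, 6))) = Add(-306, Rational(-1, 6)) = Rational(-1837, 6)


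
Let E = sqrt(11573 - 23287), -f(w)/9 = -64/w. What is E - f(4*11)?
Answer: -144/11 + I*sqrt(11714) ≈ -13.091 + 108.23*I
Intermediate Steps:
f(w) = 576/w (f(w) = -(-576)/w = 576/w)
E = I*sqrt(11714) (E = sqrt(-11714) = I*sqrt(11714) ≈ 108.23*I)
E - f(4*11) = I*sqrt(11714) - 576/(4*11) = I*sqrt(11714) - 576/44 = I*sqrt(11714) - 1*144/11 = I*sqrt(11714) - 144/11 = -144/11 + I*sqrt(11714)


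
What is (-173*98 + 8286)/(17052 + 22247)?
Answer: -8668/39299 ≈ -0.22057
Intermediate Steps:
(-173*98 + 8286)/(17052 + 22247) = (-16954 + 8286)/39299 = -8668*1/39299 = -8668/39299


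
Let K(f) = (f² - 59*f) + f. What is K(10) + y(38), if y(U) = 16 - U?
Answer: -502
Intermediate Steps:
K(f) = f² - 58*f
K(10) + y(38) = 10*(-58 + 10) + (16 - 1*38) = 10*(-48) + (16 - 38) = -480 - 22 = -502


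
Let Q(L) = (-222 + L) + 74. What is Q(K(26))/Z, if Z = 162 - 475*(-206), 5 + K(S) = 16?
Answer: -137/98012 ≈ -0.0013978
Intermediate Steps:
K(S) = 11 (K(S) = -5 + 16 = 11)
Q(L) = -148 + L
Z = 98012 (Z = 162 + 97850 = 98012)
Q(K(26))/Z = (-148 + 11)/98012 = -137*1/98012 = -137/98012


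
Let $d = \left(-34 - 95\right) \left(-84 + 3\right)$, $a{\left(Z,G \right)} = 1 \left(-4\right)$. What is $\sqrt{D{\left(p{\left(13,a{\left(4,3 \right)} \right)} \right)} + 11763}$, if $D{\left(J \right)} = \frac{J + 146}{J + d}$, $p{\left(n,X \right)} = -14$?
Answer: $\frac{\sqrt{1280865331095}}{10435} \approx 108.46$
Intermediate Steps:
$a{\left(Z,G \right)} = -4$
$d = 10449$ ($d = \left(-129\right) \left(-81\right) = 10449$)
$D{\left(J \right)} = \frac{146 + J}{10449 + J}$ ($D{\left(J \right)} = \frac{J + 146}{J + 10449} = \frac{146 + J}{10449 + J}$)
$\sqrt{D{\left(p{\left(13,a{\left(4,3 \right)} \right)} \right)} + 11763} = \sqrt{\frac{146 - 14}{10449 - 14} + 11763} = \sqrt{\frac{1}{10435} \cdot 132 + 11763} = \sqrt{\frac{132}{10435} + 11763} = \sqrt{\frac{122747037}{10435}} = \frac{\sqrt{1280865331095}}{10435}$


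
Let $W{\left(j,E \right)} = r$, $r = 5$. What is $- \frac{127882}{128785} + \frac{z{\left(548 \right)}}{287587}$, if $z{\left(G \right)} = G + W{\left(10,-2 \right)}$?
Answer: $- \frac{853627503}{861323065} \approx -0.99107$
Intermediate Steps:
$W{\left(j,E \right)} = 5$
$z{\left(G \right)} = 5 + G$ ($z{\left(G \right)} = G + 5 = 5 + G$)
$- \frac{127882}{128785} + \frac{z{\left(548 \right)}}{287587} = - \frac{127882}{128785} + \frac{5 + 548}{287587} = \left(-127882\right) \frac{1}{128785} + 553 \cdot \frac{1}{287587} = - \frac{2974}{2995} + \frac{553}{287587} = - \frac{853627503}{861323065}$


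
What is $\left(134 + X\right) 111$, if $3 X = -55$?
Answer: $12839$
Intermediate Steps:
$X = - \frac{55}{3}$ ($X = \frac{1}{3} \left(-55\right) = - \frac{55}{3} \approx -18.333$)
$\left(134 + X\right) 111 = \left(134 - \frac{55}{3}\right) 111 = \frac{347}{3} \cdot 111 = 12839$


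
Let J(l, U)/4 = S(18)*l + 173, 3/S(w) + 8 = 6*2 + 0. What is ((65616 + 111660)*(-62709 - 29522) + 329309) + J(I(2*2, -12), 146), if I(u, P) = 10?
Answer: -16350012725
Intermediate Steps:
S(w) = ¾ (S(w) = 3/(-8 + (6*2 + 0)) = 3/(-8 + (12 + 0)) = 3/(-8 + 12) = 3/4 = 3*(¼) = ¾)
J(l, U) = 692 + 3*l (J(l, U) = 4*(3*l/4 + 173) = 4*(173 + 3*l/4) = 692 + 3*l)
((65616 + 111660)*(-62709 - 29522) + 329309) + J(I(2*2, -12), 146) = ((65616 + 111660)*(-62709 - 29522) + 329309) + (692 + 3*10) = (177276*(-92231) + 329309) + (692 + 30) = (-16350342756 + 329309) + 722 = -16350013447 + 722 = -16350012725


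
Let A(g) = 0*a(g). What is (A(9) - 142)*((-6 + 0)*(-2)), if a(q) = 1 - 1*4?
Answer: -1704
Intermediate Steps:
a(q) = -3 (a(q) = 1 - 4 = -3)
A(g) = 0 (A(g) = 0*(-3) = 0)
(A(9) - 142)*((-6 + 0)*(-2)) = (0 - 142)*((-6 + 0)*(-2)) = -(-852)*(-2) = -142*12 = -1704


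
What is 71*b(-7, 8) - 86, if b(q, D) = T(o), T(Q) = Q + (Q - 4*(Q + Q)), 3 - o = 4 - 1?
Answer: -86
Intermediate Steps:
o = 0 (o = 3 - (4 - 1) = 3 - 1*3 = 3 - 3 = 0)
T(Q) = -6*Q (T(Q) = Q + (Q - 4*2*Q) = Q + (Q - 8*Q) = Q - 7*Q = -6*Q)
b(q, D) = 0 (b(q, D) = -6*0 = 0)
71*b(-7, 8) - 86 = 71*0 - 86 = 0 - 86 = -86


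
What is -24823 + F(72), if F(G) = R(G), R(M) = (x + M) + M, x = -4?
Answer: -24683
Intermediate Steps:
R(M) = -4 + 2*M (R(M) = (-4 + M) + M = -4 + 2*M)
F(G) = -4 + 2*G
-24823 + F(72) = -24823 + (-4 + 2*72) = -24823 + (-4 + 144) = -24823 + 140 = -24683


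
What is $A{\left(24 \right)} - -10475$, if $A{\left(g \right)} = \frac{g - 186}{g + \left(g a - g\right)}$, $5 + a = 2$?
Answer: $\frac{41909}{4} \approx 10477.0$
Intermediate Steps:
$a = -3$ ($a = -5 + 2 = -3$)
$A{\left(g \right)} = - \frac{-186 + g}{3 g}$ ($A{\left(g \right)} = \frac{g - 186}{g + \left(g \left(-3\right) - g\right)} = \frac{-186 + g}{g - 4 g} = \frac{-186 + g}{\left(-3\right) g} = \left(-186 + g\right) \left(- \frac{1}{3 g}\right) = - \frac{-186 + g}{3 g}$)
$A{\left(24 \right)} - -10475 = \frac{186 - 24}{3 \cdot 24} - -10475 = \frac{1}{3} \cdot \frac{1}{24} \left(186 - 24\right) + 10475 = \frac{1}{3} \cdot \frac{1}{24} \cdot 162 + 10475 = \frac{9}{4} + 10475 = \frac{41909}{4}$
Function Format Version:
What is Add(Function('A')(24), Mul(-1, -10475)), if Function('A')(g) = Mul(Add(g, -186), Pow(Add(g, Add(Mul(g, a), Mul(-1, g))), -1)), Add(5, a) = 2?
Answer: Rational(41909, 4) ≈ 10477.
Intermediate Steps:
a = -3 (a = Add(-5, 2) = -3)
Function('A')(g) = Mul(Rational(-1, 3), Pow(g, -1), Add(-186, g)) (Function('A')(g) = Mul(Add(g, -186), Pow(Add(g, Add(Mul(g, -3), Mul(-1, g))), -1)) = Mul(Add(-186, g), Pow(Add(g, Add(Mul(-3, g), Mul(-1, g))), -1)) = Mul(Add(-186, g), Pow(Add(g, Mul(-4, g)), -1)) = Mul(Add(-186, g), Pow(Mul(-3, g), -1)) = Mul(Add(-186, g), Mul(Rational(-1, 3), Pow(g, -1))) = Mul(Rational(-1, 3), Pow(g, -1), Add(-186, g)))
Add(Function('A')(24), Mul(-1, -10475)) = Add(Mul(Rational(1, 3), Pow(24, -1), Add(186, Mul(-1, 24))), Mul(-1, -10475)) = Add(Mul(Rational(1, 3), Rational(1, 24), Add(186, -24)), 10475) = Add(Mul(Rational(1, 3), Rational(1, 24), 162), 10475) = Add(Rational(9, 4), 10475) = Rational(41909, 4)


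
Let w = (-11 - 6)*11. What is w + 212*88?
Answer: 18469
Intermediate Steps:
w = -187 (w = -17*11 = -187)
w + 212*88 = -187 + 212*88 = -187 + 18656 = 18469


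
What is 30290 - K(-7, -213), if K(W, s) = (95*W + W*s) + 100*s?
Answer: 50764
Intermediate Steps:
K(W, s) = 95*W + 100*s + W*s
30290 - K(-7, -213) = 30290 - (95*(-7) + 100*(-213) - 7*(-213)) = 30290 - (-665 - 21300 + 1491) = 30290 - 1*(-20474) = 30290 + 20474 = 50764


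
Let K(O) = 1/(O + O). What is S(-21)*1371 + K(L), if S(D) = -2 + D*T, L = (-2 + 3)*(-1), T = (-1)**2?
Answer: -63067/2 ≈ -31534.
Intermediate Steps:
T = 1
L = -1 (L = 1*(-1) = -1)
K(O) = 1/(2*O)
S(D) = -2 + D (S(D) = -2 + D*1 = -2 + D)
S(-21)*1371 + K(L) = (-2 - 21)*1371 + (1/2)/(-1) = -23*1371 + (1/2)*(-1) = -31533 - 1/2 = -63067/2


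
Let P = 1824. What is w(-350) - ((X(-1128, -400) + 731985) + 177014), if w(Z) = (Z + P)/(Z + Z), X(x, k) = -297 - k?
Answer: -318186437/350 ≈ -9.0910e+5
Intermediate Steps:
w(Z) = (1824 + Z)/(2*Z) (w(Z) = (Z + 1824)/(Z + Z) = (1824 + Z)/((2*Z)) = (1824 + Z)*(1/(2*Z)) = (1824 + Z)/(2*Z))
w(-350) - ((X(-1128, -400) + 731985) + 177014) = (½)*(1824 - 350)/(-350) - (((-297 - 1*(-400)) + 731985) + 177014) = (½)*(-1/350)*1474 - (((-297 + 400) + 731985) + 177014) = -737/350 - ((103 + 731985) + 177014) = -737/350 - (732088 + 177014) = -737/350 - 1*909102 = -737/350 - 909102 = -318186437/350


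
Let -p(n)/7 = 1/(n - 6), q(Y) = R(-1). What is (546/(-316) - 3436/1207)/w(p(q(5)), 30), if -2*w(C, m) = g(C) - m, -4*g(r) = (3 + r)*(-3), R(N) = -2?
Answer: -27916768/82671051 ≈ -0.33769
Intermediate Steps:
q(Y) = -2
g(r) = 9/4 + 3*r/4 (g(r) = -(3 + r)*(-3)/4 = -(-9 - 3*r)/4 = 9/4 + 3*r/4)
p(n) = -7/(-6 + n) (p(n) = -7/(n - 6) = -7/(-6 + n))
w(C, m) = -9/8 + m/2 - 3*C/8 (w(C, m) = -((9/4 + 3*C/4) - m)/2 = -(9/4 - m + 3*C/4)/2 = -9/8 + m/2 - 3*C/8)
(546/(-316) - 3436/1207)/w(p(q(5)), 30) = (546/(-316) - 3436/1207)/(-9/8 + (½)*30 - (-21)/(8*(-6 - 2))) = (546*(-1/316) - 3436*1/1207)/(-9/8 + 15 - (-21)/(8*(-8))) = (-273/158 - 3436/1207)/(-9/8 + 15 - (-21)*(-1)/(8*8)) = -872399/(190706*(-9/8 + 15 - 3/8*7/8)) = -872399/(190706*(-9/8 + 15 - 21/64)) = -872399/(190706*867/64) = -872399/190706*64/867 = -27916768/82671051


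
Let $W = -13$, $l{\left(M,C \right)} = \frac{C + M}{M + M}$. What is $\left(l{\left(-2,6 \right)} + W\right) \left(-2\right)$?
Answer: $28$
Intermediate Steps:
$l{\left(M,C \right)} = \frac{C + M}{2 M}$
$\left(l{\left(-2,6 \right)} + W\right) \left(-2\right) = \left(\frac{6 - 2}{2 \left(-2\right)} - 13\right) \left(-2\right) = \left(\frac{1}{2} \left(- \frac{1}{2}\right) 4 - 13\right) \left(-2\right) = \left(-1 - 13\right) \left(-2\right) = \left(-14\right) \left(-2\right) = 28$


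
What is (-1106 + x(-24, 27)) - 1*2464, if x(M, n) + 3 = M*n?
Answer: -4221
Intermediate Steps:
x(M, n) = -3 + M*n
(-1106 + x(-24, 27)) - 1*2464 = (-1106 + (-3 - 24*27)) - 1*2464 = (-1106 + (-3 - 648)) - 2464 = (-1106 - 651) - 2464 = -1757 - 2464 = -4221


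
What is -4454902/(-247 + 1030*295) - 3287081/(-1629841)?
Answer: -368400839867/29107330419 ≈ -12.657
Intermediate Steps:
-4454902/(-247 + 1030*295) - 3287081/(-1629841) = -4454902/(-247 + 303850) - 3287081*(-1/1629841) = -4454902/303603 + 3287081/1629841 = -368400839867/29107330419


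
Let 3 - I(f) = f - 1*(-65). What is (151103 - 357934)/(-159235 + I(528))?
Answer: 206831/159825 ≈ 1.2941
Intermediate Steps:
I(f) = -62 - f (I(f) = 3 - (f - 1*(-65)) = 3 - (f + 65) = 3 - (65 + f) = 3 + (-65 - f) = -62 - f)
(151103 - 357934)/(-159235 + I(528)) = (151103 - 357934)/(-159235 + (-62 - 1*528)) = -206831/(-159235 + (-62 - 528)) = -206831/(-159235 - 590) = -206831/(-159825) = -206831*(-1/159825) = 206831/159825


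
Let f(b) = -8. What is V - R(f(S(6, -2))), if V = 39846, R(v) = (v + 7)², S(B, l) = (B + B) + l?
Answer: 39845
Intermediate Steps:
S(B, l) = l + 2*B (S(B, l) = 2*B + l = l + 2*B)
R(v) = (7 + v)²
V - R(f(S(6, -2))) = 39846 - (7 - 8)² = 39846 - 1*(-1)² = 39846 - 1*1 = 39846 - 1 = 39845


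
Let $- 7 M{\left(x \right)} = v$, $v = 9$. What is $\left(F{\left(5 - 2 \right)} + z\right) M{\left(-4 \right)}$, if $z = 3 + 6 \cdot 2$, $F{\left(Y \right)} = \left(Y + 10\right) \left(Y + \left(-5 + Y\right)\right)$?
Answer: $-36$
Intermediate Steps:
$M{\left(x \right)} = - \frac{9}{7}$ ($M{\left(x \right)} = \left(- \frac{1}{7}\right) 9 = - \frac{9}{7}$)
$F{\left(Y \right)} = \left(-5 + 2 Y\right) \left(10 + Y\right)$ ($F{\left(Y \right)} = \left(10 + Y\right) \left(-5 + 2 Y\right) = \left(-5 + 2 Y\right) \left(10 + Y\right)$)
$z = 15$ ($z = 3 + 12 = 15$)
$\left(F{\left(5 - 2 \right)} + z\right) M{\left(-4 \right)} = \left(\left(-50 + 2 \left(5 - 2\right)^{2} + 15 \left(5 - 2\right)\right) + 15\right) \left(- \frac{9}{7}\right) = \left(\left(-50 + 2 \cdot 3^{2} + 15 \cdot 3\right) + 15\right) \left(- \frac{9}{7}\right) = \left(\left(-50 + 2 \cdot 9 + 45\right) + 15\right) \left(- \frac{9}{7}\right) = \left(\left(-50 + 18 + 45\right) + 15\right) \left(- \frac{9}{7}\right) = \left(13 + 15\right) \left(- \frac{9}{7}\right) = 28 \left(- \frac{9}{7}\right) = -36$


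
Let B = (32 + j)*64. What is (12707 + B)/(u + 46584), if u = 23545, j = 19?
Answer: 15971/70129 ≈ 0.22774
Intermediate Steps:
B = 3264 (B = (32 + 19)*64 = 51*64 = 3264)
(12707 + B)/(u + 46584) = (12707 + 3264)/(23545 + 46584) = 15971/70129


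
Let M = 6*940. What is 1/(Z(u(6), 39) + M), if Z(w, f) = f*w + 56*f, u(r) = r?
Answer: 1/8058 ≈ 0.00012410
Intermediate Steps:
M = 5640
Z(w, f) = 56*f + f*w
1/(Z(u(6), 39) + M) = 1/(39*(56 + 6) + 5640) = 1/(39*62 + 5640) = 1/(2418 + 5640) = 1/8058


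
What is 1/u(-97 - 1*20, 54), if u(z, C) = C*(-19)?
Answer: -1/1026 ≈ -0.00097466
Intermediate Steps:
u(z, C) = -19*C
1/u(-97 - 1*20, 54) = 1/(-19*54) = 1/(-1026) = -1/1026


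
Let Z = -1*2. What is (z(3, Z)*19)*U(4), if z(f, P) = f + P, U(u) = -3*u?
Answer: -228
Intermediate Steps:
Z = -2
z(f, P) = P + f
(z(3, Z)*19)*U(4) = ((-2 + 3)*19)*(-3*4) = (1*19)*(-12) = 19*(-12) = -228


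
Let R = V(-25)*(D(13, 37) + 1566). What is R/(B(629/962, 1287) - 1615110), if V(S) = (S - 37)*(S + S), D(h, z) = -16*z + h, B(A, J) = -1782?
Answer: -254975/134741 ≈ -1.8923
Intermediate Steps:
D(h, z) = h - 16*z
V(S) = 2*S*(-37 + S) (V(S) = (-37 + S)*(2*S) = 2*S*(-37 + S))
R = 3059700 (R = (2*(-25)*(-37 - 25))*((13 - 16*37) + 1566) = (2*(-25)*(-62))*((13 - 592) + 1566) = 3100*(-579 + 1566) = 3100*987 = 3059700)
R/(B(629/962, 1287) - 1615110) = 3059700/(-1782 - 1615110) = 3059700/(-1616892) = 3059700*(-1/1616892) = -254975/134741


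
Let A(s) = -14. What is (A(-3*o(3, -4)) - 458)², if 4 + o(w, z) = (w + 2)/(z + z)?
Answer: 222784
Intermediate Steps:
o(w, z) = -4 + (2 + w)/(2*z) (o(w, z) = -4 + (w + 2)/(z + z) = -4 + (2 + w)/((2*z)) = -4 + (2 + w)*(1/(2*z)) = -4 + (2 + w)/(2*z))
(A(-3*o(3, -4)) - 458)² = (-14 - 458)² = (-472)² = 222784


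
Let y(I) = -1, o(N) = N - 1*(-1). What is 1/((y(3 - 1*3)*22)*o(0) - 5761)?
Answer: -1/5783 ≈ -0.00017292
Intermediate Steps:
o(N) = 1 + N (o(N) = N + 1 = 1 + N)
1/((y(3 - 1*3)*22)*o(0) - 5761) = 1/((-1*22)*(1 + 0) - 5761) = 1/(-22*1 - 5761) = 1/(-22 - 5761) = 1/(-5783) = -1/5783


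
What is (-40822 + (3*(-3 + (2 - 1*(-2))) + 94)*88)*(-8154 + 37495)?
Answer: -947303526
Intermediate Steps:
(-40822 + (3*(-3 + (2 - 1*(-2))) + 94)*88)*(-8154 + 37495) = (-40822 + (3*(-3 + (2 + 2)) + 94)*88)*29341 = (-40822 + (3*(-3 + 4) + 94)*88)*29341 = (-40822 + (3*1 + 94)*88)*29341 = (-40822 + (3 + 94)*88)*29341 = (-40822 + 97*88)*29341 = (-40822 + 8536)*29341 = -32286*29341 = -947303526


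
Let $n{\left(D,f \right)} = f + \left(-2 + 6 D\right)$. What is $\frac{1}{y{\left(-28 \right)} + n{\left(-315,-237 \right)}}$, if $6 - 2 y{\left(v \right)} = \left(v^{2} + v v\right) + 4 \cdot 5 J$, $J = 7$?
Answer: $- \frac{1}{2980} \approx -0.00033557$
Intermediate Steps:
$n{\left(D,f \right)} = -2 + f + 6 D$
$y{\left(v \right)} = -67 - v^{2}$ ($y{\left(v \right)} = 3 - \frac{\left(v^{2} + v v\right) + 4 \cdot 5 \cdot 7}{2} = 3 - \frac{\left(v^{2} + v^{2}\right) + 20 \cdot 7}{2} = 3 - \frac{2 v^{2} + 140}{2} = 3 - \frac{140 + 2 v^{2}}{2} = 3 - \left(70 + v^{2}\right) = -67 - v^{2}$)
$\frac{1}{y{\left(-28 \right)} + n{\left(-315,-237 \right)}} = \frac{1}{\left(-67 - \left(-28\right)^{2}\right) - 2129} = \frac{1}{\left(-67 - 784\right) - 2129} = \frac{1}{-851 - 2129} = \frac{1}{-2980} = - \frac{1}{2980}$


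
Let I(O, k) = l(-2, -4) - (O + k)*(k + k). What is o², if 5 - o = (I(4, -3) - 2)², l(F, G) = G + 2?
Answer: 1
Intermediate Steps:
l(F, G) = 2 + G
I(O, k) = -2 - 2*k*(O + k) (I(O, k) = (2 - 4) - (O + k)*(k + k) = -2 - (O + k)*2*k = -2 - 2*k*(O + k))
o = 1 (o = 5 - ((-2 - 2*(-3)² - 2*4*(-3)) - 2)² = 5 - ((-2 - 2*9 + 24) - 2)² = 5 - ((-2 - 18 + 24) - 2)² = 5 - (4 - 2)² = 5 - 1*2² = 5 - 1*4 = 5 - 4 = 1)
o² = 1² = 1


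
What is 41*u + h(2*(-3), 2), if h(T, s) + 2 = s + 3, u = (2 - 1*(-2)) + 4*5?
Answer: 987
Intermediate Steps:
u = 24 (u = (2 + 2) + 20 = 4 + 20 = 24)
h(T, s) = 1 + s (h(T, s) = -2 + (s + 3) = -2 + (3 + s) = 1 + s)
41*u + h(2*(-3), 2) = 41*24 + (1 + 2) = 984 + 3 = 987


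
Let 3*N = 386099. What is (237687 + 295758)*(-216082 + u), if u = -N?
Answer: -183922056175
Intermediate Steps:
N = 386099/3 (N = (⅓)*386099 = 386099/3 ≈ 1.2870e+5)
u = -386099/3 (u = -1*386099/3 = -386099/3 ≈ -1.2870e+5)
(237687 + 295758)*(-216082 + u) = (237687 + 295758)*(-216082 - 386099/3) = 533445*(-1034345/3) = -183922056175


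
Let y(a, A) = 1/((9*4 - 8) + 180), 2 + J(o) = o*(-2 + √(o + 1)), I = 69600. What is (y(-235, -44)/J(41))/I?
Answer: 1/10951699200 + 41*√42/919942732800 ≈ 3.8014e-10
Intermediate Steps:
J(o) = -2 + o*(-2 + √(1 + o)) (J(o) = -2 + o*(-2 + √(o + 1)) = -2 + o*(-2 + √(1 + o)))
y(a, A) = 1/208 (y(a, A) = 1/((36 - 8) + 180) = 1/(28 + 180) = 1/208)
(y(-235, -44)/J(41))/I = (1/(208*(-2 - 2*41 + 41*√(1 + 41))))/69600 = (1/(208*(-2 - 82 + 41*√42)))*(1/69600) = (1/(208*(-84 + 41*√42)))*(1/69600) = 1/(14476800*(-84 + 41*√42))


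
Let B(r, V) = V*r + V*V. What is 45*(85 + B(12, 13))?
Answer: 18450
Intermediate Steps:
B(r, V) = V² + V*r (B(r, V) = V*r + V² = V² + V*r)
45*(85 + B(12, 13)) = 45*(85 + 13*(13 + 12)) = 45*(85 + 13*25) = 45*(85 + 325) = 45*410 = 18450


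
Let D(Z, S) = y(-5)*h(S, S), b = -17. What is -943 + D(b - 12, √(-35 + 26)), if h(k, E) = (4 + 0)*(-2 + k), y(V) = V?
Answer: -903 - 60*I ≈ -903.0 - 60.0*I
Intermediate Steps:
h(k, E) = -8 + 4*k (h(k, E) = 4*(-2 + k) = -8 + 4*k)
D(Z, S) = 40 - 20*S (D(Z, S) = -5*(-8 + 4*S) = 40 - 20*S)
-943 + D(b - 12, √(-35 + 26)) = -943 + (40 - 20*√(-35 + 26)) = -943 + (40 - 60*I) = -903 - 60*I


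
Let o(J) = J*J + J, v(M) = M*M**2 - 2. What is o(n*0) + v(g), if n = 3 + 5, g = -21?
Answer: -9263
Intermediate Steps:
n = 8
v(M) = -2 + M**3 (v(M) = M**3 - 2 = -2 + M**3)
o(J) = J + J**2 (o(J) = J**2 + J = J + J**2)
o(n*0) + v(g) = (8*0)*(1 + 8*0) + (-2 + (-21)**3) = 0*(1 + 0) + (-2 - 9261) = 0*1 - 9263 = 0 - 9263 = -9263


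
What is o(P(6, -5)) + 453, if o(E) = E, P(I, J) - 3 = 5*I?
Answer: 486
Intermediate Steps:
P(I, J) = 3 + 5*I
o(P(6, -5)) + 453 = (3 + 5*6) + 453 = (3 + 30) + 453 = 33 + 453 = 486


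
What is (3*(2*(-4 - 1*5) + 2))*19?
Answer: -912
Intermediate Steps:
(3*(2*(-4 - 1*5) + 2))*19 = (3*(2*(-4 - 5) + 2))*19 = (3*(2*(-9) + 2))*19 = (3*(-18 + 2))*19 = (3*(-16))*19 = -48*19 = -912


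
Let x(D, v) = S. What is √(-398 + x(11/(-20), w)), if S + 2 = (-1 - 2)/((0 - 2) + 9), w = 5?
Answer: I*√19621/7 ≈ 20.011*I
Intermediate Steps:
S = -17/7 (S = -2 + (-1 - 2)/((0 - 2) + 9) = -2 - 3/(-2 + 9) = -2 - 3/7 = -17/7 ≈ -2.4286)
x(D, v) = -17/7
√(-398 + x(11/(-20), w)) = √(-398 - 17/7) = √(-2803/7) = I*√19621/7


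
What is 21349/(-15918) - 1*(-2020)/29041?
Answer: -587841949/462274638 ≈ -1.2716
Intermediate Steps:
21349/(-15918) - 1*(-2020)/29041 = 21349*(-1/15918) + 2020*(1/29041) = -21349/15918 + 2020/29041 = -587841949/462274638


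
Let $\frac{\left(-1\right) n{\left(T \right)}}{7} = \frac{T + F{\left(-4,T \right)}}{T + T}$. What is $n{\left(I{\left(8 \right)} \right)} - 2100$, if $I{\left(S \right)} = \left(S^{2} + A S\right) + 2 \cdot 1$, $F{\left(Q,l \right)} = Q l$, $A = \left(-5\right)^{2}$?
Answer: $- \frac{4179}{2} \approx -2089.5$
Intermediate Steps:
$A = 25$
$I{\left(S \right)} = 2 + S^{2} + 25 S$ ($I{\left(S \right)} = \left(S^{2} + 25 S\right) + 2 \cdot 1 = \left(S^{2} + 25 S\right) + 2 = 2 + S^{2} + 25 S$)
$n{\left(T \right)} = \frac{21}{2}$ ($n{\left(T \right)} = - 7 \frac{T - 4 T}{T + T} = - 7 \frac{\left(-3\right) T}{2 T} = - 7 - 3 T \frac{1}{2 T} = \left(-7\right) \left(- \frac{3}{2}\right) = \frac{21}{2}$)
$n{\left(I{\left(8 \right)} \right)} - 2100 = \frac{21}{2} - 2100 = - \frac{4179}{2}$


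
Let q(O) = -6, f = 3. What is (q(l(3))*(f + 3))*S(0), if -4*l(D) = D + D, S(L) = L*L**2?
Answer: 0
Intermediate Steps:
S(L) = L**3
l(D) = -D/2 (l(D) = -(D + D)/4 = -D/2)
(q(l(3))*(f + 3))*S(0) = -6*(3 + 3)*0**3 = -6*6*0 = -36*0 = 0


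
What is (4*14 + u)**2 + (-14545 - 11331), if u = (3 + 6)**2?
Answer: -7107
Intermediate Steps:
u = 81 (u = 9**2 = 81)
(4*14 + u)**2 + (-14545 - 11331) = (4*14 + 81)**2 + (-14545 - 11331) = (56 + 81)**2 - 25876 = 137**2 - 25876 = 18769 - 25876 = -7107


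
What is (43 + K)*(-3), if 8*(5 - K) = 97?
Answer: -861/8 ≈ -107.63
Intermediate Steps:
K = -57/8 (K = 5 - ⅛*97 = 5 - 97/8 = -57/8 ≈ -7.1250)
(43 + K)*(-3) = (43 - 57/8)*(-3) = (287/8)*(-3) = -861/8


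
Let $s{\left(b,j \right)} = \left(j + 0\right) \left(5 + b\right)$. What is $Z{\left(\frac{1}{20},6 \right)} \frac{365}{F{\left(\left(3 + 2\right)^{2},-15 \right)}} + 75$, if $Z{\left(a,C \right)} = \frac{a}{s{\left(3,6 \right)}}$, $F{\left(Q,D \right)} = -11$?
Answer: $\frac{158327}{2112} \approx 74.965$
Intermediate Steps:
$s{\left(b,j \right)} = j \left(5 + b\right)$
$Z{\left(a,C \right)} = \frac{a}{48}$ ($Z{\left(a,C \right)} = \frac{a}{6 \left(5 + 3\right)} = \frac{a}{6 \cdot 8} = \frac{a}{48}$)
$Z{\left(\frac{1}{20},6 \right)} \frac{365}{F{\left(\left(3 + 2\right)^{2},-15 \right)}} + 75 = \frac{1}{48 \cdot 20} \frac{365}{-11} + 75 = \frac{1}{48} \cdot \frac{1}{20} \cdot 365 \left(- \frac{1}{11}\right) + 75 = \frac{1}{960} \left(- \frac{365}{11}\right) + 75 = - \frac{73}{2112} + 75 = \frac{158327}{2112}$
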